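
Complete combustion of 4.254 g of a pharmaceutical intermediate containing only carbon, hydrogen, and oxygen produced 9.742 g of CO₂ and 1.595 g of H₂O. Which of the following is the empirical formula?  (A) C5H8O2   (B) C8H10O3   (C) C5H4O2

(C) C5H4O2

mol C = 9.742 g CO₂ ÷ 44.009 g/mol = 0.22136 mol
mol H = 2 × 1.595 g H₂O ÷ 18.015 g/mol = 0.17707 mol
mass O = 4.254 − (2.6588 + 0.17849) = 1.4167 g → mol O = 1.4167 ÷ 15.999 = 0.088550 mol
Divide by the smallest (0.088550 mol): C 2.500, H 2.000, O 1.000
Multiplying each by 2 gives whole numbers: C 5.00, H 4.00, O 2.00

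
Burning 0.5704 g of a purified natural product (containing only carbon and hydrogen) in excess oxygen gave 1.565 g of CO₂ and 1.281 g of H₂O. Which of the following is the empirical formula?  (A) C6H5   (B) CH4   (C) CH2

(B) CH4

mol C = 1.565 g CO₂ ÷ 44.009 g/mol = 0.035561 mol
mol H = 2 × 1.281 g H₂O ÷ 18.015 g/mol = 0.14221 mol
Divide by the smallest (0.035561 mol): C 1.000, H 3.999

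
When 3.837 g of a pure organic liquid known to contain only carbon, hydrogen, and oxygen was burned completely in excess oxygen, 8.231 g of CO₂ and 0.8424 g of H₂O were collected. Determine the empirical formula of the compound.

C2HO

mol C = 8.231 g CO₂ ÷ 44.009 g/mol = 0.18703 mol
mol H = 2 × 0.8424 g H₂O ÷ 18.015 g/mol = 0.093522 mol
mass O = 3.837 − (2.2464 + 0.094270) = 1.4963 g → mol O = 1.4963 ÷ 15.999 = 0.093525 mol
Divide by the smallest (0.093522 mol): C 2.000, H 1.000, O 1.000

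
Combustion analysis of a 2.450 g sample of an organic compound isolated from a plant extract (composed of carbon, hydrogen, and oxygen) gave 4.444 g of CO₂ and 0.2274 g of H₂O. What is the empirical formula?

mol C = 4.444 g CO₂ ÷ 44.009 g/mol = 0.10098 mol
mol H = 2 × 0.2274 g H₂O ÷ 18.015 g/mol = 0.025246 mol
mass O = 2.450 − (1.2129 + 0.025448) = 1.2117 g → mol O = 1.2117 ÷ 15.999 = 0.075735 mol
Divide by the smallest (0.025246 mol): C 4.000, H 1.000, O 3.000

C4HO3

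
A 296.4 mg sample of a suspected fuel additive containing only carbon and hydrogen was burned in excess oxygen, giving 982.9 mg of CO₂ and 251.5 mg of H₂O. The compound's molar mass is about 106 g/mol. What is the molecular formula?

mol C = 0.9829 g CO₂ ÷ 44.009 g/mol = 0.022334 mol
mol H = 2 × 0.2515 g H₂O ÷ 18.015 g/mol = 0.027921 mol
Divide by the smallest (0.022334 mol): C 1.000, H 1.250
Multiplying each by 4 gives whole numbers: C 4.00, H 5.00
Empirical formula: C4H5
Empirical-formula mass = 53.08 g/mol; 106 ÷ 53.08 ≈ 2, so the molecular formula is C8H10.

C8H10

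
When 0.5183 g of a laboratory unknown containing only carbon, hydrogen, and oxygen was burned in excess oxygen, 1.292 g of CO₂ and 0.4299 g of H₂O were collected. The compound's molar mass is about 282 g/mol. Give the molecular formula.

mol C = 1.292 g CO₂ ÷ 44.009 g/mol = 0.029358 mol
mol H = 2 × 0.4299 g H₂O ÷ 18.015 g/mol = 0.047727 mol
mass O = 0.5183 − (0.35261 + 0.048109) = 0.11758 g → mol O = 0.11758 ÷ 15.999 = 0.0073490 mol
Divide by the smallest (0.0073490 mol): C 3.995, H 6.494, O 1.000
Multiplying each by 2 gives whole numbers: C 7.99, H 12.99, O 2.00
Empirical formula: C8H13O2
Empirical-formula mass = 141.19 g/mol; 282 ÷ 141.19 ≈ 2, so the molecular formula is C16H26O4.

C16H26O4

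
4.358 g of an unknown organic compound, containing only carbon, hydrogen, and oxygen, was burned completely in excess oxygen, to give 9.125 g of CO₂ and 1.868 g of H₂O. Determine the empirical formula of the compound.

mol C = 9.125 g CO₂ ÷ 44.009 g/mol = 0.20734 mol
mol H = 2 × 1.868 g H₂O ÷ 18.015 g/mol = 0.20738 mol
mass O = 4.358 − (2.4904 + 0.20904) = 1.6585 g → mol O = 1.6585 ÷ 15.999 = 0.10367 mol
Divide by the smallest (0.10367 mol): C 2.000, H 2.000, O 1.000

C2H2O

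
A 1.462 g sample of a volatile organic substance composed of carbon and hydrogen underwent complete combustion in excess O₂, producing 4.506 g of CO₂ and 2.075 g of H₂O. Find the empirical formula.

mol C = 4.506 g CO₂ ÷ 44.009 g/mol = 0.10239 mol
mol H = 2 × 2.075 g H₂O ÷ 18.015 g/mol = 0.23036 mol
Divide by the smallest (0.10239 mol): C 1.000, H 2.250
Multiplying each by 4 gives whole numbers: C 4.00, H 9.00

C4H9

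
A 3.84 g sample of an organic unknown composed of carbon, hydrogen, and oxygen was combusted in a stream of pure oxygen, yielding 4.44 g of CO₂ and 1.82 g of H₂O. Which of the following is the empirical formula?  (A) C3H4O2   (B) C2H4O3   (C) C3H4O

(B) C2H4O3

mol C = 4.44 g CO₂ ÷ 44.009 g/mol = 0.1009 mol
mol H = 2 × 1.82 g H₂O ÷ 18.015 g/mol = 0.2021 mol
mass O = 3.84 − (1.212 + 0.2037) = 2.425 g → mol O = 2.425 ÷ 15.999 = 0.1515 mol
Divide by the smallest (0.1009 mol): C 1.000, H 2.003, O 1.502
Multiplying each by 2 gives whole numbers: C 2.00, H 4.01, O 3.00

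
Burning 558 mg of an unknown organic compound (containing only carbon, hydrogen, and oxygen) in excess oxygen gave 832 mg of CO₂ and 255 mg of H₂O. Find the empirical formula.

mol C = 0.832 g CO₂ ÷ 44.009 g/mol = 0.01891 mol
mol H = 2 × 0.255 g H₂O ÷ 18.015 g/mol = 0.02831 mol
mass O = 0.558 − (0.2271 + 0.02854) = 0.3024 g → mol O = 0.3024 ÷ 15.999 = 0.01890 mol
Divide by the smallest (0.01890 mol): C 1.000, H 1.498, O 1.000
Multiplying each by 2 gives whole numbers: C 2.00, H 3.00, O 2.00

C2H3O2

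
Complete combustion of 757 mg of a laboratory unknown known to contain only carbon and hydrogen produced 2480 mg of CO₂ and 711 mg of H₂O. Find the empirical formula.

mol C = 2.48 g CO₂ ÷ 44.009 g/mol = 0.05635 mol
mol H = 2 × 0.711 g H₂O ÷ 18.015 g/mol = 0.07893 mol
Divide by the smallest (0.05635 mol): C 1.000, H 1.401
Multiplying each by 5 gives whole numbers: C 5.00, H 7.00

C5H7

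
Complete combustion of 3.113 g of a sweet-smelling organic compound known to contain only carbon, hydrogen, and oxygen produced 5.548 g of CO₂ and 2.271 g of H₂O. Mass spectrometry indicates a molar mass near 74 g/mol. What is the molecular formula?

mol C = 5.548 g CO₂ ÷ 44.009 g/mol = 0.12607 mol
mol H = 2 × 2.271 g H₂O ÷ 18.015 g/mol = 0.25212 mol
mass O = 3.113 − (1.5142 + 0.25414) = 1.3447 g → mol O = 1.3447 ÷ 15.999 = 0.084048 mol
Divide by the smallest (0.084048 mol): C 1.500, H 3.000, O 1.000
Multiplying each by 2 gives whole numbers: C 3.00, H 6.00, O 2.00
Empirical formula: C3H6O2
Empirical-formula mass = 74.08 g/mol; 74 ÷ 74.08 ≈ 1, so the molecular formula is C3H6O2.

C3H6O2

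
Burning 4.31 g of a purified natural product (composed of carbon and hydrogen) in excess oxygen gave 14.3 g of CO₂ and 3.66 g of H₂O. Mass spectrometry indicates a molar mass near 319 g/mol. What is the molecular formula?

mol C = 14.3 g CO₂ ÷ 44.009 g/mol = 0.3249 mol
mol H = 2 × 3.66 g H₂O ÷ 18.015 g/mol = 0.4063 mol
Divide by the smallest (0.3249 mol): C 1.000, H 1.250
Multiplying each by 4 gives whole numbers: C 4.00, H 5.00
Empirical formula: C4H5
Empirical-formula mass = 53.08 g/mol; 319 ÷ 53.08 ≈ 6, so the molecular formula is C24H30.

C24H30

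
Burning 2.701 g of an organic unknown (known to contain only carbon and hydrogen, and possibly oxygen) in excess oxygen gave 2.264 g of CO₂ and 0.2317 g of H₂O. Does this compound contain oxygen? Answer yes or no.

mol C = 2.264 g CO₂ ÷ 44.009 g/mol = 0.051444 mol
mol H = 2 × 0.2317 g H₂O ÷ 18.015 g/mol = 0.025723 mol
C and H account for only 0.64382 g of the 2.701 g sample; the remaining 2.0572 g must be oxygen.

yes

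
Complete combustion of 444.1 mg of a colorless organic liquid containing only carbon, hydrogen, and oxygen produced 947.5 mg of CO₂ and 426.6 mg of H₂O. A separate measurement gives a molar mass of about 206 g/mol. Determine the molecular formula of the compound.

C10H22O4

mol C = 0.9475 g CO₂ ÷ 44.009 g/mol = 0.021530 mol
mol H = 2 × 0.4266 g H₂O ÷ 18.015 g/mol = 0.047361 mol
mass O = 0.4441 − (0.25859 + 0.047739) = 0.13777 g → mol O = 0.13777 ÷ 15.999 = 0.0086110 mol
Divide by the smallest (0.0086110 mol): C 2.500, H 5.500, O 1.000
Multiplying each by 2 gives whole numbers: C 5.00, H 11.00, O 2.00
Empirical formula: C5H11O2
Empirical-formula mass = 103.14 g/mol; 206 ÷ 103.14 ≈ 2, so the molecular formula is C10H22O4.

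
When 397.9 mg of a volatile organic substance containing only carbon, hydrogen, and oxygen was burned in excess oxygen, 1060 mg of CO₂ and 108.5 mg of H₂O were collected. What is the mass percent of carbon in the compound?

mol C = 1.060 g CO₂ ÷ 44.009 g/mol = 0.024086 mol
mol H = 2 × 0.1085 g H₂O ÷ 18.015 g/mol = 0.012046 mol
mass O = 0.3979 − (0.28930 + 0.012142) = 0.096461 g → mol O = 0.096461 ÷ 15.999 = 0.0060292 mol
mass % C = 0.28930 g ÷ 0.3979 g × 100%

72.71%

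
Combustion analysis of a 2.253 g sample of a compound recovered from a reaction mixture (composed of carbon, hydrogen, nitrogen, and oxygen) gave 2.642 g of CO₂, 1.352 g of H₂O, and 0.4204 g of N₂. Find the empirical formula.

C2H5NO2

mol C = 2.642 g CO₂ ÷ 44.009 g/mol = 0.060033 mol
mol H = 2 × 1.352 g H₂O ÷ 18.015 g/mol = 0.15010 mol
mol N = 2 × 0.4204 g N₂ ÷ 28.014 g/mol = 0.030014 mol
mass O = 2.253 − (0.72106 + 0.15130 + 0.42040) = 0.96024 g → mol O = 0.96024 ÷ 15.999 = 0.060019 mol
Divide by the smallest (0.030014 mol): C 2.000, H 5.001, N 1.000, O 2.000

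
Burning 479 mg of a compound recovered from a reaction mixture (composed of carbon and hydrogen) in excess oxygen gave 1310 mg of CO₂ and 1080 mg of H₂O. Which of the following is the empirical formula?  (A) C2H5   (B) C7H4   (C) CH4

mol C = 1.31 g CO₂ ÷ 44.009 g/mol = 0.02977 mol
mol H = 2 × 1.08 g H₂O ÷ 18.015 g/mol = 0.1199 mol
Divide by the smallest (0.02977 mol): C 1.000, H 4.028

(C) CH4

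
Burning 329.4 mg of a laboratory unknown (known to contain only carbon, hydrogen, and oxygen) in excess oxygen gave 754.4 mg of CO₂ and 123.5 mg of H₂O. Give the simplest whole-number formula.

C5H4O2

mol C = 0.7544 g CO₂ ÷ 44.009 g/mol = 0.017142 mol
mol H = 2 × 0.1235 g H₂O ÷ 18.015 g/mol = 0.013711 mol
mass O = 0.3294 − (0.20589 + 0.013820) = 0.10969 g → mol O = 0.10969 ÷ 15.999 = 0.0068559 mol
Divide by the smallest (0.0068559 mol): C 2.500, H 2.000, O 1.000
Multiplying each by 2 gives whole numbers: C 5.00, H 4.00, O 2.00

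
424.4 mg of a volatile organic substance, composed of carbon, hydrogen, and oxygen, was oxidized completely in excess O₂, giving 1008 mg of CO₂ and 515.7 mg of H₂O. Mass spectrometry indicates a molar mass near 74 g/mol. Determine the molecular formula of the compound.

C4H10O

mol C = 1.008 g CO₂ ÷ 44.009 g/mol = 0.022904 mol
mol H = 2 × 0.5157 g H₂O ÷ 18.015 g/mol = 0.057252 mol
mass O = 0.4244 − (0.27510 + 0.057710) = 0.091585 g → mol O = 0.091585 ÷ 15.999 = 0.0057244 mol
Divide by the smallest (0.0057244 mol): C 4.001, H 10.001, O 1.000
Empirical formula: C4H10O
Empirical-formula mass = 74.12 g/mol; 74 ÷ 74.12 ≈ 1, so the molecular formula is C4H10O.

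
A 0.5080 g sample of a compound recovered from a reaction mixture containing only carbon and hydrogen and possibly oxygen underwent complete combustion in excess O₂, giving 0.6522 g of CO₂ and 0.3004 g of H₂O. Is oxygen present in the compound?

yes

mol C = 0.6522 g CO₂ ÷ 44.009 g/mol = 0.014820 mol
mol H = 2 × 0.3004 g H₂O ÷ 18.015 g/mol = 0.033350 mol
C and H account for only 0.21162 g of the 0.5080 g sample; the remaining 0.29638 g must be oxygen.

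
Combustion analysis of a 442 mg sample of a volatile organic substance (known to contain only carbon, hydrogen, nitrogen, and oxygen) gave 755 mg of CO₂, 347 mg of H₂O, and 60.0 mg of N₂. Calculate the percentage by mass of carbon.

mol C = 0.755 g CO₂ ÷ 44.009 g/mol = 0.01716 mol
mol H = 2 × 0.347 g H₂O ÷ 18.015 g/mol = 0.03852 mol
mol N = 2 × 0.0600 g N₂ ÷ 28.014 g/mol = 0.004284 mol
mass O = 0.442 − (0.2061 + 0.03883 + 0.06000) = 0.1371 g → mol O = 0.1371 ÷ 15.999 = 0.008570 mol
mass % C = 0.2061 g ÷ 0.442 g × 100%

46.6%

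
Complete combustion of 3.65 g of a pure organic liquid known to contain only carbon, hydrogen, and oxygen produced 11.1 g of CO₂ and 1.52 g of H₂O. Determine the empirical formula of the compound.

C9H6O

mol C = 11.1 g CO₂ ÷ 44.009 g/mol = 0.2522 mol
mol H = 2 × 1.52 g H₂O ÷ 18.015 g/mol = 0.1687 mol
mass O = 3.65 − (3.029 + 0.1701) = 0.4505 g → mol O = 0.4505 ÷ 15.999 = 0.02816 mol
Divide by the smallest (0.02816 mol): C 8.958, H 5.993, O 1.000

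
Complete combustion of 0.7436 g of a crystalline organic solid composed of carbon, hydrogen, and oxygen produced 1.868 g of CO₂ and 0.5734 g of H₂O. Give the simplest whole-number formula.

C4H6O

mol C = 1.868 g CO₂ ÷ 44.009 g/mol = 0.042446 mol
mol H = 2 × 0.5734 g H₂O ÷ 18.015 g/mol = 0.063658 mol
mass O = 0.7436 − (0.50982 + 0.064167) = 0.16962 g → mol O = 0.16962 ÷ 15.999 = 0.010602 mol
Divide by the smallest (0.010602 mol): C 4.004, H 6.005, O 1.000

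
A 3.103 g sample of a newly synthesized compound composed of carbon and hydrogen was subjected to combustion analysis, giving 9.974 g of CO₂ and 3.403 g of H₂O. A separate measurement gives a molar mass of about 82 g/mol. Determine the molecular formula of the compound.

mol C = 9.974 g CO₂ ÷ 44.009 g/mol = 0.22664 mol
mol H = 2 × 3.403 g H₂O ÷ 18.015 g/mol = 0.37780 mol
Divide by the smallest (0.22664 mol): C 1.000, H 1.667
Multiplying each by 3 gives whole numbers: C 3.00, H 5.00
Empirical formula: C3H5
Empirical-formula mass = 41.07 g/mol; 82 ÷ 41.07 ≈ 2, so the molecular formula is C6H10.

C6H10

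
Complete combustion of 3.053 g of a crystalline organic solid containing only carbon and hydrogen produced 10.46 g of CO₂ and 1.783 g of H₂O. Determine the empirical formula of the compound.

C6H5

mol C = 10.46 g CO₂ ÷ 44.009 g/mol = 0.23768 mol
mol H = 2 × 1.783 g H₂O ÷ 18.015 g/mol = 0.19795 mol
Divide by the smallest (0.19795 mol): C 1.201, H 1.000
Multiplying each by 5 gives whole numbers: C 6.00, H 5.00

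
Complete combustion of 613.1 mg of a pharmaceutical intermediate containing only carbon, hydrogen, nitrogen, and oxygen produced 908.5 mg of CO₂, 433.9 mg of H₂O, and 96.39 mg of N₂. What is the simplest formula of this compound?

C3H7NO2

mol C = 0.9085 g CO₂ ÷ 44.009 g/mol = 0.020644 mol
mol H = 2 × 0.4339 g H₂O ÷ 18.015 g/mol = 0.048171 mol
mol N = 2 × 0.09639 g N₂ ÷ 28.014 g/mol = 0.0068816 mol
mass O = 0.6131 − (0.24795 + 0.048556 + 0.096390) = 0.22020 g → mol O = 0.22020 ÷ 15.999 = 0.013764 mol
Divide by the smallest (0.0068816 mol): C 3.000, H 7.000, N 1.000, O 2.000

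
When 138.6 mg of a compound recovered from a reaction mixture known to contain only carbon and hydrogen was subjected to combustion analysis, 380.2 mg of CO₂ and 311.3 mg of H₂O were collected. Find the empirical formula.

mol C = 0.3802 g CO₂ ÷ 44.009 g/mol = 0.0086391 mol
mol H = 2 × 0.3113 g H₂O ÷ 18.015 g/mol = 0.034560 mol
Divide by the smallest (0.0086391 mol): C 1.000, H 4.000

CH4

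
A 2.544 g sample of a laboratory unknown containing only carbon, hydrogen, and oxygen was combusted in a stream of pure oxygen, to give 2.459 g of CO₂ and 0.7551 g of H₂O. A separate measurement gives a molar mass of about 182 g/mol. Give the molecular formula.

mol C = 2.459 g CO₂ ÷ 44.009 g/mol = 0.055875 mol
mol H = 2 × 0.7551 g H₂O ÷ 18.015 g/mol = 0.083830 mol
mass O = 2.544 − (0.67111 + 0.084501) = 1.7884 g → mol O = 1.7884 ÷ 15.999 = 0.11178 mol
Divide by the smallest (0.055875 mol): C 1.000, H 1.500, O 2.001
Multiplying each by 2 gives whole numbers: C 2.00, H 3.00, O 4.00
Empirical formula: C2H3O4
Empirical-formula mass = 91.04 g/mol; 182 ÷ 91.04 ≈ 2, so the molecular formula is C4H6O8.

C4H6O8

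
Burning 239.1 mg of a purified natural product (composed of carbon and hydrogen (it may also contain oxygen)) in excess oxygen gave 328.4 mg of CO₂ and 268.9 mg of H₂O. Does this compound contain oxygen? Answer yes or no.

mol C = 0.3284 g CO₂ ÷ 44.009 g/mol = 0.0074621 mol
mol H = 2 × 0.2689 g H₂O ÷ 18.015 g/mol = 0.029853 mol
C and H account for only 0.11972 g of the 0.2391 g sample; the remaining 0.11938 g must be oxygen.

yes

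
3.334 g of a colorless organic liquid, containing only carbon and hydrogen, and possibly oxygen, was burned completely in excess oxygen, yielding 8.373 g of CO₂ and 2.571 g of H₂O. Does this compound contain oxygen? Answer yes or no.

yes

mol C = 8.373 g CO₂ ÷ 44.009 g/mol = 0.19026 mol
mol H = 2 × 2.571 g H₂O ÷ 18.015 g/mol = 0.28543 mol
C and H account for only 2.5729 g of the 3.334 g sample; the remaining 0.76112 g must be oxygen.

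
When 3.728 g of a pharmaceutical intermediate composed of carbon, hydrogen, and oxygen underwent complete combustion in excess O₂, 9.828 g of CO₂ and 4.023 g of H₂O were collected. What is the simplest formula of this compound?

C6H12O

mol C = 9.828 g CO₂ ÷ 44.009 g/mol = 0.22332 mol
mol H = 2 × 4.023 g H₂O ÷ 18.015 g/mol = 0.44663 mol
mass O = 3.728 − (2.6823 + 0.45020) = 0.59553 g → mol O = 0.59553 ÷ 15.999 = 0.037223 mol
Divide by the smallest (0.037223 mol): C 5.999, H 11.999, O 1.000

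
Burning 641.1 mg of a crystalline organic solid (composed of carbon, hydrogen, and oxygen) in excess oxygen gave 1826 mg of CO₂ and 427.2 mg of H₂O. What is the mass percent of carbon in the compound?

77.73%

mol C = 1.826 g CO₂ ÷ 44.009 g/mol = 0.041492 mol
mol H = 2 × 0.4272 g H₂O ÷ 18.015 g/mol = 0.047427 mol
mass O = 0.6411 − (0.49835 + 0.047807) = 0.094939 g → mol O = 0.094939 ÷ 15.999 = 0.0059341 mol
mass % C = 0.49835 g ÷ 0.6411 g × 100%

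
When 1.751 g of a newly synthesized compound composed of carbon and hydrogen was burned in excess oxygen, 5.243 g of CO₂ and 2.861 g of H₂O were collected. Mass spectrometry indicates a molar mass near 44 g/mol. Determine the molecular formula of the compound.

C3H8

mol C = 5.243 g CO₂ ÷ 44.009 g/mol = 0.11913 mol
mol H = 2 × 2.861 g H₂O ÷ 18.015 g/mol = 0.31762 mol
Divide by the smallest (0.11913 mol): C 1.000, H 2.666
Multiplying each by 3 gives whole numbers: C 3.00, H 8.00
Empirical formula: C3H8
Empirical-formula mass = 44.10 g/mol; 44 ÷ 44.10 ≈ 1, so the molecular formula is C3H8.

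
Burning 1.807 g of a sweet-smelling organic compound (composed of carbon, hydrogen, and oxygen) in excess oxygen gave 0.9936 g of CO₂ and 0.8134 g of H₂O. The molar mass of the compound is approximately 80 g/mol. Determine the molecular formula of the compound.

mol C = 0.9936 g CO₂ ÷ 44.009 g/mol = 0.022577 mol
mol H = 2 × 0.8134 g H₂O ÷ 18.015 g/mol = 0.090303 mol
mass O = 1.807 − (0.27117 + 0.091025) = 1.4448 g → mol O = 1.4448 ÷ 15.999 = 0.090306 mol
Divide by the smallest (0.022577 mol): C 1.000, H 4.000, O 4.000
Empirical formula: CH4O4
Empirical-formula mass = 80.04 g/mol; 80 ÷ 80.04 ≈ 1, so the molecular formula is CH4O4.

CH4O4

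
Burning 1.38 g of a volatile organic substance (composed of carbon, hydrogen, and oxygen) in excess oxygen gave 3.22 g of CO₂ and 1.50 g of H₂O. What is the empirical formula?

C7H16O2

mol C = 3.22 g CO₂ ÷ 44.009 g/mol = 0.07317 mol
mol H = 2 × 1.50 g H₂O ÷ 18.015 g/mol = 0.1665 mol
mass O = 1.38 − (0.8788 + 0.1679) = 0.3333 g → mol O = 0.3333 ÷ 15.999 = 0.02083 mol
Divide by the smallest (0.02083 mol): C 3.512, H 7.993, O 1.000
Multiplying each by 2 gives whole numbers: C 7.02, H 15.99, O 2.00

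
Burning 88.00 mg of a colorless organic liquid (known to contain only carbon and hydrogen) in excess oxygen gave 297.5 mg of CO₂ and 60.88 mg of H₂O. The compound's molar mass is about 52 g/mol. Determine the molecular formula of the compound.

mol C = 0.2975 g CO₂ ÷ 44.009 g/mol = 0.0067600 mol
mol H = 2 × 0.06088 g H₂O ÷ 18.015 g/mol = 0.0067588 mol
Divide by the smallest (0.0067588 mol): C 1.000, H 1.000
Empirical formula: CH
Empirical-formula mass = 13.02 g/mol; 52 ÷ 13.02 ≈ 4, so the molecular formula is C4H4.

C4H4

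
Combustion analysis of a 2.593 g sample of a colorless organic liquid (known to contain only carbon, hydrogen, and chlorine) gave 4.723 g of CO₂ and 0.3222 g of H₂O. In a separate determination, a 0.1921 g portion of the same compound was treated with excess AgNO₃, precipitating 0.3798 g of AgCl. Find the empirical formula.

C3HCl

mol C = 4.723 g CO₂ ÷ 44.009 g/mol = 0.10732 mol
mol H = 2 × 0.3222 g H₂O ÷ 18.015 g/mol = 0.035770 mol
From the AgCl data: mol Cl per gram of compound = (0.3798 ÷ 143.318) ÷ 0.1921 = 0.013795 mol/g, so in the 2.593 g combustion sample mol Cl = 0.035771 mol
Divide by the smallest (0.035770 mol): C 3.000, H 1.000, Cl 1.000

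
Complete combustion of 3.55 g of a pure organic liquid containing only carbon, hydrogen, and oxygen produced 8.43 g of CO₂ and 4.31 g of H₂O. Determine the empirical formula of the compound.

C4H10O

mol C = 8.43 g CO₂ ÷ 44.009 g/mol = 0.1916 mol
mol H = 2 × 4.31 g H₂O ÷ 18.015 g/mol = 0.4785 mol
mass O = 3.55 − (2.301 + 0.4823) = 0.7670 g → mol O = 0.7670 ÷ 15.999 = 0.04794 mol
Divide by the smallest (0.04794 mol): C 3.996, H 9.982, O 1.000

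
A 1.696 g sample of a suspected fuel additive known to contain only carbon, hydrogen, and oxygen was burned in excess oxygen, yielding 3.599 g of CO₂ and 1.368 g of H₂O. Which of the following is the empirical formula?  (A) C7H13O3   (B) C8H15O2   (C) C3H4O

mol C = 3.599 g CO₂ ÷ 44.009 g/mol = 0.081779 mol
mol H = 2 × 1.368 g H₂O ÷ 18.015 g/mol = 0.15187 mol
mass O = 1.696 − (0.98224 + 0.15309) = 0.56067 g → mol O = 0.56067 ÷ 15.999 = 0.035044 mol
Divide by the smallest (0.035044 mol): C 2.334, H 4.334, O 1.000
Multiplying each by 3 gives whole numbers: C 7.00, H 13.00, O 3.00

(A) C7H13O3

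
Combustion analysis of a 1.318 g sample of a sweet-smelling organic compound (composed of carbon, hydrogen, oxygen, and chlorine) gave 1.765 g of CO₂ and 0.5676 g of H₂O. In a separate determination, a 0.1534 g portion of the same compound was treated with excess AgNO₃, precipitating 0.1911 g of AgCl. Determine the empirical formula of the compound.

mol C = 1.765 g CO₂ ÷ 44.009 g/mol = 0.040105 mol
mol H = 2 × 0.5676 g H₂O ÷ 18.015 g/mol = 0.063014 mol
From the AgCl data: mol Cl per gram of compound = (0.1911 ÷ 143.318) ÷ 0.1534 = 0.0086923 mol/g, so in the 1.318 g combustion sample mol Cl = 0.011456 mol
mass O = 1.318 − (0.48171 + 0.063518 + 0.40613) = 0.36664 g → mol O = 0.36664 ÷ 15.999 = 0.022917 mol
Divide by the smallest (0.011456 mol): C 3.501, H 5.500, Cl 1.000, O 2.000
Multiplying each by 2 gives whole numbers: C 7.00, H 11.00, Cl 2.00, O 4.00

C7H11Cl2O4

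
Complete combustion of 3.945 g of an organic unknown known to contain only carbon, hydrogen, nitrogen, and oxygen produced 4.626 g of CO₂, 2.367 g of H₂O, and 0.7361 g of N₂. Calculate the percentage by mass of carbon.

mol C = 4.626 g CO₂ ÷ 44.009 g/mol = 0.10511 mol
mol H = 2 × 2.367 g H₂O ÷ 18.015 g/mol = 0.26278 mol
mol N = 2 × 0.7361 g N₂ ÷ 28.014 g/mol = 0.052552 mol
mass O = 3.945 − (1.2625 + 0.26488 + 0.73610) = 1.6815 g → mol O = 1.6815 ÷ 15.999 = 0.10510 mol
mass % C = 1.2625 g ÷ 3.945 g × 100%

32.00%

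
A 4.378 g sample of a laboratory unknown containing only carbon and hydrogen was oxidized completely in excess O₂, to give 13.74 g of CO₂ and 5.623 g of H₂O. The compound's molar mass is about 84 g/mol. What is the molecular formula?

mol C = 13.74 g CO₂ ÷ 44.009 g/mol = 0.31221 mol
mol H = 2 × 5.623 g H₂O ÷ 18.015 g/mol = 0.62426 mol
Divide by the smallest (0.31221 mol): C 1.000, H 1.999
Empirical formula: CH2
Empirical-formula mass = 14.03 g/mol; 84 ÷ 14.03 ≈ 6, so the molecular formula is C6H12.

C6H12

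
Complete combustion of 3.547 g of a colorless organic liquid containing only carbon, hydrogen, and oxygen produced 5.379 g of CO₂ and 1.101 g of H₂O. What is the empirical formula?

mol C = 5.379 g CO₂ ÷ 44.009 g/mol = 0.12222 mol
mol H = 2 × 1.101 g H₂O ÷ 18.015 g/mol = 0.12223 mol
mass O = 3.547 − (1.4680 + 0.12321) = 1.9557 g → mol O = 1.9557 ÷ 15.999 = 0.12224 mol
Divide by the smallest (0.12222 mol): C 1.000, H 1.000, O 1.000

CHO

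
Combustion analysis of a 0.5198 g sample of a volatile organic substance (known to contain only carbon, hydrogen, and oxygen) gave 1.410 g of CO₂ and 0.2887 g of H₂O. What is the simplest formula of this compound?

mol C = 1.410 g CO₂ ÷ 44.009 g/mol = 0.032039 mol
mol H = 2 × 0.2887 g H₂O ÷ 18.015 g/mol = 0.032051 mol
mass O = 0.5198 − (0.38482 + 0.032307) = 0.10267 g → mol O = 0.10267 ÷ 15.999 = 0.0064175 mol
Divide by the smallest (0.0064175 mol): C 4.992, H 4.994, O 1.000

C5H5O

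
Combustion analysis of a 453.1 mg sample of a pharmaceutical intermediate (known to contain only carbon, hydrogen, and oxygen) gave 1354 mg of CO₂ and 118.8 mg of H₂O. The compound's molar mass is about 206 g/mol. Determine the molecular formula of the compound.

mol C = 1.354 g CO₂ ÷ 44.009 g/mol = 0.030766 mol
mol H = 2 × 0.1188 g H₂O ÷ 18.015 g/mol = 0.013189 mol
mass O = 0.4531 − (0.36954 + 0.013295) = 0.070270 g → mol O = 0.070270 ÷ 15.999 = 0.0043921 mol
Divide by the smallest (0.0043921 mol): C 7.005, H 3.003, O 1.000
Empirical formula: C7H3O
Empirical-formula mass = 103.10 g/mol; 206 ÷ 103.10 ≈ 2, so the molecular formula is C14H6O2.

C14H6O2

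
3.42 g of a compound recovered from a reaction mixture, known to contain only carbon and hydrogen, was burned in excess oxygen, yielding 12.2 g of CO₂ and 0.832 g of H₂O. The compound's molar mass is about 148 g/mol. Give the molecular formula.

C12H4

mol C = 12.2 g CO₂ ÷ 44.009 g/mol = 0.2772 mol
mol H = 2 × 0.832 g H₂O ÷ 18.015 g/mol = 0.09237 mol
Divide by the smallest (0.09237 mol): C 3.001, H 1.000
Empirical formula: C3H
Empirical-formula mass = 37.04 g/mol; 148 ÷ 37.04 ≈ 4, so the molecular formula is C12H4.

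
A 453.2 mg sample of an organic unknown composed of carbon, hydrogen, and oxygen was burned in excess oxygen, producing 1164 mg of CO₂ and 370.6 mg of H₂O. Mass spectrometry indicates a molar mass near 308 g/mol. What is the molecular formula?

mol C = 1.164 g CO₂ ÷ 44.009 g/mol = 0.026449 mol
mol H = 2 × 0.3706 g H₂O ÷ 18.015 g/mol = 0.041143 mol
mass O = 0.4532 − (0.31768 + 0.041473) = 0.094047 g → mol O = 0.094047 ÷ 15.999 = 0.0058783 mol
Divide by the smallest (0.0058783 mol): C 4.499, H 6.999, O 1.000
Multiplying each by 2 gives whole numbers: C 9.00, H 14.00, O 2.00
Empirical formula: C9H14O2
Empirical-formula mass = 154.21 g/mol; 308 ÷ 154.21 ≈ 2, so the molecular formula is C18H28O4.

C18H28O4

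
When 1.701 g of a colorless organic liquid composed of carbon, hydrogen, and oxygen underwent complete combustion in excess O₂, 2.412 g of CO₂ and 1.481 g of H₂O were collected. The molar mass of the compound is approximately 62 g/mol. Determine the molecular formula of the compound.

C2H6O2

mol C = 2.412 g CO₂ ÷ 44.009 g/mol = 0.054807 mol
mol H = 2 × 1.481 g H₂O ÷ 18.015 g/mol = 0.16442 mol
mass O = 1.701 − (0.65829 + 0.16573) = 0.87698 g → mol O = 0.87698 ÷ 15.999 = 0.054815 mol
Divide by the smallest (0.054807 mol): C 1.000, H 3.000, O 1.000
Empirical formula: CH3O
Empirical-formula mass = 31.03 g/mol; 62 ÷ 31.03 ≈ 2, so the molecular formula is C2H6O2.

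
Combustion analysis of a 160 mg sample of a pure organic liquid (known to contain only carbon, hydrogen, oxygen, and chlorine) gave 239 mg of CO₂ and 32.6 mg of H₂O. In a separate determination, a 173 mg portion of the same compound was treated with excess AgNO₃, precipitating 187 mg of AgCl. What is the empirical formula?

mol C = 0.239 g CO₂ ÷ 44.009 g/mol = 0.005431 mol
mol H = 2 × 0.0326 g H₂O ÷ 18.015 g/mol = 0.003619 mol
From the AgCl data: mol Cl per gram of compound = (0.187 ÷ 143.318) ÷ 0.173 = 0.007542 mol/g, so in the 0.160 g combustion sample mol Cl = 0.001207 mol
mass O = 0.160 − (0.06523 + 0.003648 + 0.04278) = 0.04834 g → mol O = 0.04834 ÷ 15.999 = 0.003022 mol
Divide by the smallest (0.001207 mol): C 4.500, H 2.999, Cl 1.000, O 2.504
Multiplying each by 2 gives whole numbers: C 9.00, H 6.00, Cl 2.00, O 5.01

C9H6Cl2O5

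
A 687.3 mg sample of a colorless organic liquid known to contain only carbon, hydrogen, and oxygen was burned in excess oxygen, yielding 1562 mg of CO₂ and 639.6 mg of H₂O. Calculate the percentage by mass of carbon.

62.03%

mol C = 1.562 g CO₂ ÷ 44.009 g/mol = 0.035493 mol
mol H = 2 × 0.6396 g H₂O ÷ 18.015 g/mol = 0.071007 mol
mass O = 0.6873 − (0.42630 + 0.071576) = 0.18942 g → mol O = 0.18942 ÷ 15.999 = 0.011840 mol
mass % C = 0.42630 g ÷ 0.6873 g × 100%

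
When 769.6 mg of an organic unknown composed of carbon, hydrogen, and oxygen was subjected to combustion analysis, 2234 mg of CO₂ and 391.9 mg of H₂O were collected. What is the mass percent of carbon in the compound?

79.22%

mol C = 2.234 g CO₂ ÷ 44.009 g/mol = 0.050762 mol
mol H = 2 × 0.3919 g H₂O ÷ 18.015 g/mol = 0.043508 mol
mass O = 0.7696 − (0.60971 + 0.043856) = 0.11604 g → mol O = 0.11604 ÷ 15.999 = 0.0072528 mol
mass % C = 0.60971 g ÷ 0.7696 g × 100%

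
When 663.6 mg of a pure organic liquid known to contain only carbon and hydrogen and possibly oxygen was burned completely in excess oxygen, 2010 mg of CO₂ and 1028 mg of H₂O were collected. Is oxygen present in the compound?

mol C = 2.010 g CO₂ ÷ 44.009 g/mol = 0.045672 mol
mol H = 2 × 1.028 g H₂O ÷ 18.015 g/mol = 0.11413 mol
C and H together account for 0.66361 g — essentially the entire 0.6636 g sample — so the compound contains no oxygen.

no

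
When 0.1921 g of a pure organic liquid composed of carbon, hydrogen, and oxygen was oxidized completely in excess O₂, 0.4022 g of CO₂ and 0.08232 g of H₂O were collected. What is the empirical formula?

C2H2O

mol C = 0.4022 g CO₂ ÷ 44.009 g/mol = 0.0091390 mol
mol H = 2 × 0.08232 g H₂O ÷ 18.015 g/mol = 0.0091391 mol
mass O = 0.1921 − (0.10977 + 0.0092122) = 0.073119 g → mol O = 0.073119 ÷ 15.999 = 0.0045702 mol
Divide by the smallest (0.0045702 mol): C 2.000, H 2.000, O 1.000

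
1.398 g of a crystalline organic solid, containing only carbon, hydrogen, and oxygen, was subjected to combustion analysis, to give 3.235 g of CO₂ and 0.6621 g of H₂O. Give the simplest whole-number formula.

C8H8O3

mol C = 3.235 g CO₂ ÷ 44.009 g/mol = 0.073508 mol
mol H = 2 × 0.6621 g H₂O ÷ 18.015 g/mol = 0.073505 mol
mass O = 1.398 − (0.88290 + 0.074093) = 0.44101 g → mol O = 0.44101 ÷ 15.999 = 0.027565 mol
Divide by the smallest (0.027565 mol): C 2.667, H 2.667, O 1.000
Multiplying each by 3 gives whole numbers: C 8.00, H 8.00, O 3.00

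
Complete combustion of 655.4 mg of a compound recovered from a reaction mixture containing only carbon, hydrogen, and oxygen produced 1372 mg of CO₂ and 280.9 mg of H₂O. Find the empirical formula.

C2H2O

mol C = 1.372 g CO₂ ÷ 44.009 g/mol = 0.031175 mol
mol H = 2 × 0.2809 g H₂O ÷ 18.015 g/mol = 0.031185 mol
mass O = 0.6554 − (0.37445 + 0.031435) = 0.24952 g → mol O = 0.24952 ÷ 15.999 = 0.015596 mol
Divide by the smallest (0.015596 mol): C 1.999, H 2.000, O 1.000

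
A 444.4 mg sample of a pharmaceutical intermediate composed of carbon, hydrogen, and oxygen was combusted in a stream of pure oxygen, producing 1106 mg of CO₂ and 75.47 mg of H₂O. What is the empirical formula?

C3HO

mol C = 1.106 g CO₂ ÷ 44.009 g/mol = 0.025131 mol
mol H = 2 × 0.07547 g H₂O ÷ 18.015 g/mol = 0.0083786 mol
mass O = 0.4444 − (0.30185 + 0.0084456) = 0.13410 g → mol O = 0.13410 ÷ 15.999 = 0.0083820 mol
Divide by the smallest (0.0083786 mol): C 2.999, H 1.000, O 1.000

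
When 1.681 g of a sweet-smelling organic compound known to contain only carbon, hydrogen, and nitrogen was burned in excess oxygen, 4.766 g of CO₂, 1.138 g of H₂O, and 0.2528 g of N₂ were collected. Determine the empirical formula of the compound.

C6H7N

mol C = 4.766 g CO₂ ÷ 44.009 g/mol = 0.10830 mol
mol H = 2 × 1.138 g H₂O ÷ 18.015 g/mol = 0.12634 mol
mol N = 2 × 0.2528 g N₂ ÷ 28.014 g/mol = 0.018048 mol
Divide by the smallest (0.018048 mol): C 6.000, H 7.000, N 1.000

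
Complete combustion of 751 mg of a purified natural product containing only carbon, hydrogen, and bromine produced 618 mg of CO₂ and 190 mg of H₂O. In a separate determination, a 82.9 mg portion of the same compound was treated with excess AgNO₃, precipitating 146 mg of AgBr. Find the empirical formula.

C2H3Br

mol C = 0.618 g CO₂ ÷ 44.009 g/mol = 0.01404 mol
mol H = 2 × 0.190 g H₂O ÷ 18.015 g/mol = 0.02109 mol
From the AgBr data: mol Br per gram of compound = (0.146 ÷ 187.772) ÷ 0.0829 = 0.009379 mol/g, so in the 0.751 g combustion sample mol Br = 0.007044 mol
Divide by the smallest (0.007044 mol): C 1.994, H 2.995, Br 1.000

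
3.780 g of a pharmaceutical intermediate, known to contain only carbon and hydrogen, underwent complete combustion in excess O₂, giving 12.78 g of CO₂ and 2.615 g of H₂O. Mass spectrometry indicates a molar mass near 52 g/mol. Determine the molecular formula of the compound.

mol C = 12.78 g CO₂ ÷ 44.009 g/mol = 0.29040 mol
mol H = 2 × 2.615 g H₂O ÷ 18.015 g/mol = 0.29031 mol
Divide by the smallest (0.29031 mol): C 1.000, H 1.000
Empirical formula: CH
Empirical-formula mass = 13.02 g/mol; 52 ÷ 13.02 ≈ 4, so the molecular formula is C4H4.

C4H4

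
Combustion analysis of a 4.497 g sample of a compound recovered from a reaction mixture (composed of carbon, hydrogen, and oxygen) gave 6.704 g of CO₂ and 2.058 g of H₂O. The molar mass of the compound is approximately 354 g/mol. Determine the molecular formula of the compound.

C12H18O12

mol C = 6.704 g CO₂ ÷ 44.009 g/mol = 0.15233 mol
mol H = 2 × 2.058 g H₂O ÷ 18.015 g/mol = 0.22848 mol
mass O = 4.497 − (1.8297 + 0.23030) = 2.4370 g → mol O = 2.4370 ÷ 15.999 = 0.15232 mol
Divide by the smallest (0.15232 mol): C 1.000, H 1.500, O 1.000
Multiplying each by 2 gives whole numbers: C 2.00, H 3.00, O 2.00
Empirical formula: C2H3O2
Empirical-formula mass = 59.04 g/mol; 354 ÷ 59.04 ≈ 6, so the molecular formula is C12H18O12.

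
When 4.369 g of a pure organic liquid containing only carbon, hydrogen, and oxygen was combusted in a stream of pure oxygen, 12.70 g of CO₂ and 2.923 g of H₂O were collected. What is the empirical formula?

C8H9O

mol C = 12.70 g CO₂ ÷ 44.009 g/mol = 0.28858 mol
mol H = 2 × 2.923 g H₂O ÷ 18.015 g/mol = 0.32451 mol
mass O = 4.369 − (3.4661 + 0.32710) = 0.57579 g → mol O = 0.57579 ÷ 15.999 = 0.035989 mol
Divide by the smallest (0.035989 mol): C 8.018, H 9.017, O 1.000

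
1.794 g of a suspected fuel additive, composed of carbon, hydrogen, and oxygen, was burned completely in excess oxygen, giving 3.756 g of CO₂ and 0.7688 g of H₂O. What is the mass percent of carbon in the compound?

57.14%

mol C = 3.756 g CO₂ ÷ 44.009 g/mol = 0.085346 mol
mol H = 2 × 0.7688 g H₂O ÷ 18.015 g/mol = 0.085351 mol
mass O = 1.794 − (1.0251 + 0.086034) = 0.68287 g → mol O = 0.68287 ÷ 15.999 = 0.042682 mol
mass % C = 1.0251 g ÷ 1.794 g × 100%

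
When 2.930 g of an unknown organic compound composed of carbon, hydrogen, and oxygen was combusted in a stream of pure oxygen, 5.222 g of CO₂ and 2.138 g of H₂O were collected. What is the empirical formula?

mol C = 5.222 g CO₂ ÷ 44.009 g/mol = 0.11866 mol
mol H = 2 × 2.138 g H₂O ÷ 18.015 g/mol = 0.23736 mol
mass O = 2.930 − (1.4252 + 0.23926) = 1.2655 g → mol O = 1.2655 ÷ 15.999 = 0.079102 mol
Divide by the smallest (0.079102 mol): C 1.500, H 3.001, O 1.000
Multiplying each by 2 gives whole numbers: C 3.00, H 6.00, O 2.00

C3H6O2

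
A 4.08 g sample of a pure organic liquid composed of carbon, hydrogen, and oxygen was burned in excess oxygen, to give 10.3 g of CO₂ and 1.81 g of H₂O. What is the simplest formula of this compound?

C7H6O2

mol C = 10.3 g CO₂ ÷ 44.009 g/mol = 0.2340 mol
mol H = 2 × 1.81 g H₂O ÷ 18.015 g/mol = 0.2009 mol
mass O = 4.08 − (2.811 + 0.2026) = 1.066 g → mol O = 1.066 ÷ 15.999 = 0.06665 mol
Divide by the smallest (0.06665 mol): C 3.511, H 3.015, O 1.000
Multiplying each by 2 gives whole numbers: C 7.02, H 6.03, O 2.00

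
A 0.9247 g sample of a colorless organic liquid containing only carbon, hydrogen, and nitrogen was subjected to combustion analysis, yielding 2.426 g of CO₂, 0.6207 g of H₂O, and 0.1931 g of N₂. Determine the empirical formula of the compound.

mol C = 2.426 g CO₂ ÷ 44.009 g/mol = 0.055125 mol
mol H = 2 × 0.6207 g H₂O ÷ 18.015 g/mol = 0.068909 mol
mol N = 2 × 0.1931 g N₂ ÷ 28.014 g/mol = 0.013786 mol
Divide by the smallest (0.013786 mol): C 3.999, H 4.999, N 1.000

C4H5N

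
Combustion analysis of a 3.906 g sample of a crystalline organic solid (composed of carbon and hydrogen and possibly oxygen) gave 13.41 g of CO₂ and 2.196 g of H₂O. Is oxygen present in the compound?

mol C = 13.41 g CO₂ ÷ 44.009 g/mol = 0.30471 mol
mol H = 2 × 2.196 g H₂O ÷ 18.015 g/mol = 0.24380 mol
C and H together account for 3.9056 g — essentially the entire 3.906 g sample — so the compound contains no oxygen.

no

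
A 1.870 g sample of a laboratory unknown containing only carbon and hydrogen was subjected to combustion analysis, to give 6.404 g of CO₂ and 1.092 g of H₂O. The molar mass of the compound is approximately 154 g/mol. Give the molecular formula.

C12H10

mol C = 6.404 g CO₂ ÷ 44.009 g/mol = 0.14552 mol
mol H = 2 × 1.092 g H₂O ÷ 18.015 g/mol = 0.12123 mol
Divide by the smallest (0.12123 mol): C 1.200, H 1.000
Multiplying each by 5 gives whole numbers: C 6.00, H 5.00
Empirical formula: C6H5
Empirical-formula mass = 77.11 g/mol; 154 ÷ 77.11 ≈ 2, so the molecular formula is C12H10.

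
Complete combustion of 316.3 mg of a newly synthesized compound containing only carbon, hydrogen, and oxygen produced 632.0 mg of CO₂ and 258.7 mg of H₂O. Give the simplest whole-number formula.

C2H4O

mol C = 0.6320 g CO₂ ÷ 44.009 g/mol = 0.014361 mol
mol H = 2 × 0.2587 g H₂O ÷ 18.015 g/mol = 0.028721 mol
mass O = 0.3163 − (0.17249 + 0.028950) = 0.11486 g → mol O = 0.11486 ÷ 15.999 = 0.0071794 mol
Divide by the smallest (0.0071794 mol): C 2.000, H 4.000, O 1.000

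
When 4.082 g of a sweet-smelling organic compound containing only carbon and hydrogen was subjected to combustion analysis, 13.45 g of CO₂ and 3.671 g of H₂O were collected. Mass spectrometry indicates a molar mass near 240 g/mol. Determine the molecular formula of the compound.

C18H24

mol C = 13.45 g CO₂ ÷ 44.009 g/mol = 0.30562 mol
mol H = 2 × 3.671 g H₂O ÷ 18.015 g/mol = 0.40755 mol
Divide by the smallest (0.30562 mol): C 1.000, H 1.334
Multiplying each by 3 gives whole numbers: C 3.00, H 4.00
Empirical formula: C3H4
Empirical-formula mass = 40.06 g/mol; 240 ÷ 40.06 ≈ 6, so the molecular formula is C18H24.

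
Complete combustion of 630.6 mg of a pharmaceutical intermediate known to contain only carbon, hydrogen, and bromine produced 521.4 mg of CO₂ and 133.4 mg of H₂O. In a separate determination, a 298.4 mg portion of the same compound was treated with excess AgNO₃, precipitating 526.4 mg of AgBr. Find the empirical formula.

mol C = 0.5214 g CO₂ ÷ 44.009 g/mol = 0.011848 mol
mol H = 2 × 0.1334 g H₂O ÷ 18.015 g/mol = 0.014810 mol
From the AgBr data: mol Br per gram of compound = (0.5264 ÷ 187.772) ÷ 0.2984 = 0.0093948 mol/g, so in the 0.6306 g combustion sample mol Br = 0.0059243 mol
Divide by the smallest (0.0059243 mol): C 2.000, H 2.500, Br 1.000
Multiplying each by 2 gives whole numbers: C 4.00, H 5.00, Br 2.00

C4H5Br2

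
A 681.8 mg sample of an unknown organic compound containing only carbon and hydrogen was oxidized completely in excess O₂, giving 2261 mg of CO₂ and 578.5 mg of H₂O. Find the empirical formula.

C4H5

mol C = 2.261 g CO₂ ÷ 44.009 g/mol = 0.051376 mol
mol H = 2 × 0.5785 g H₂O ÷ 18.015 g/mol = 0.064224 mol
Divide by the smallest (0.051376 mol): C 1.000, H 1.250
Multiplying each by 4 gives whole numbers: C 4.00, H 5.00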